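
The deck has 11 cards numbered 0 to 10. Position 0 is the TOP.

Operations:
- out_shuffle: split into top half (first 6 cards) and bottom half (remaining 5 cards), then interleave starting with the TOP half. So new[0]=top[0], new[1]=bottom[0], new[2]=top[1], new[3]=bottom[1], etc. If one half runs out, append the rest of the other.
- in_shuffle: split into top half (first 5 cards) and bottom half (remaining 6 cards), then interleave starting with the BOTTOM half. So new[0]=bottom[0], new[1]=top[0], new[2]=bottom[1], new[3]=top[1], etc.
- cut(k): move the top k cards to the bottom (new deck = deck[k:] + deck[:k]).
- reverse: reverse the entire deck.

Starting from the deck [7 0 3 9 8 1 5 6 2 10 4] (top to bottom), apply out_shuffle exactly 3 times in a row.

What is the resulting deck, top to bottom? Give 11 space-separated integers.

After op 1 (out_shuffle): [7 5 0 6 3 2 9 10 8 4 1]
After op 2 (out_shuffle): [7 9 5 10 0 8 6 4 3 1 2]
After op 3 (out_shuffle): [7 6 9 4 5 3 10 1 0 2 8]

Answer: 7 6 9 4 5 3 10 1 0 2 8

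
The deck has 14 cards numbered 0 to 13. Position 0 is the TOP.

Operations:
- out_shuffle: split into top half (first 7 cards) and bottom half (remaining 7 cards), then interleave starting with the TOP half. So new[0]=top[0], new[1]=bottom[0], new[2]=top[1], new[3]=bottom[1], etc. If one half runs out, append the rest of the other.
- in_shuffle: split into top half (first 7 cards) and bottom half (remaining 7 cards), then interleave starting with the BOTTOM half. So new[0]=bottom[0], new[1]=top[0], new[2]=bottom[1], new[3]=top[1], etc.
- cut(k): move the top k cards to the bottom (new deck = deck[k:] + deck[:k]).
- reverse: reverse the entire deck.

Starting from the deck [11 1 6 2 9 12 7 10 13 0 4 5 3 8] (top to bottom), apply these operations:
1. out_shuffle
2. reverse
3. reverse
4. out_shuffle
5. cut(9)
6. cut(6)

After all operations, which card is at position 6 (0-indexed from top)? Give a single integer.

After op 1 (out_shuffle): [11 10 1 13 6 0 2 4 9 5 12 3 7 8]
After op 2 (reverse): [8 7 3 12 5 9 4 2 0 6 13 1 10 11]
After op 3 (reverse): [11 10 1 13 6 0 2 4 9 5 12 3 7 8]
After op 4 (out_shuffle): [11 4 10 9 1 5 13 12 6 3 0 7 2 8]
After op 5 (cut(9)): [3 0 7 2 8 11 4 10 9 1 5 13 12 6]
After op 6 (cut(6)): [4 10 9 1 5 13 12 6 3 0 7 2 8 11]
Position 6: card 12.

Answer: 12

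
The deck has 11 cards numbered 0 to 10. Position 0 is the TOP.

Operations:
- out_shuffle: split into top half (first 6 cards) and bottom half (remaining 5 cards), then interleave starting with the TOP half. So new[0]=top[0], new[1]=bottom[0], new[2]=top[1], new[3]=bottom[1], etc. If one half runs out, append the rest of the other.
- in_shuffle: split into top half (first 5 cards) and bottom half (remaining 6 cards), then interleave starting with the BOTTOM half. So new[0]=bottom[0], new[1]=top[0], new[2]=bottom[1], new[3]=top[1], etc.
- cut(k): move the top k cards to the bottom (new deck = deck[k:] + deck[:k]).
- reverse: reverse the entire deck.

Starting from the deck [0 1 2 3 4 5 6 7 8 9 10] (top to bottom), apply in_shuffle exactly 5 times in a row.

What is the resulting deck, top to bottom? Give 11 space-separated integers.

After op 1 (in_shuffle): [5 0 6 1 7 2 8 3 9 4 10]
After op 2 (in_shuffle): [2 5 8 0 3 6 9 1 4 7 10]
After op 3 (in_shuffle): [6 2 9 5 1 8 4 0 7 3 10]
After op 4 (in_shuffle): [8 6 4 2 0 9 7 5 3 1 10]
After op 5 (in_shuffle): [9 8 7 6 5 4 3 2 1 0 10]

Answer: 9 8 7 6 5 4 3 2 1 0 10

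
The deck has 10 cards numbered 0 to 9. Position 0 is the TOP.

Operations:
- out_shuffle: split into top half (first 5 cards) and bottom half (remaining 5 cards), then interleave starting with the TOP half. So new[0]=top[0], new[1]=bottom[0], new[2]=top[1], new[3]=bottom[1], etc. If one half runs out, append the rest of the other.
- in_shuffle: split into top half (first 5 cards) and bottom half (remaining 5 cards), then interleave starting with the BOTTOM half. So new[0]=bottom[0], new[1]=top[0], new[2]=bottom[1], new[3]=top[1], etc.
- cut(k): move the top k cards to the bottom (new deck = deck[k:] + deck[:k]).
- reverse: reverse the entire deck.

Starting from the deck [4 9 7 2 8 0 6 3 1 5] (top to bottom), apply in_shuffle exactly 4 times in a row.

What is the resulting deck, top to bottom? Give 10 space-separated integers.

Answer: 1 6 8 7 4 5 3 0 2 9

Derivation:
After op 1 (in_shuffle): [0 4 6 9 3 7 1 2 5 8]
After op 2 (in_shuffle): [7 0 1 4 2 6 5 9 8 3]
After op 3 (in_shuffle): [6 7 5 0 9 1 8 4 3 2]
After op 4 (in_shuffle): [1 6 8 7 4 5 3 0 2 9]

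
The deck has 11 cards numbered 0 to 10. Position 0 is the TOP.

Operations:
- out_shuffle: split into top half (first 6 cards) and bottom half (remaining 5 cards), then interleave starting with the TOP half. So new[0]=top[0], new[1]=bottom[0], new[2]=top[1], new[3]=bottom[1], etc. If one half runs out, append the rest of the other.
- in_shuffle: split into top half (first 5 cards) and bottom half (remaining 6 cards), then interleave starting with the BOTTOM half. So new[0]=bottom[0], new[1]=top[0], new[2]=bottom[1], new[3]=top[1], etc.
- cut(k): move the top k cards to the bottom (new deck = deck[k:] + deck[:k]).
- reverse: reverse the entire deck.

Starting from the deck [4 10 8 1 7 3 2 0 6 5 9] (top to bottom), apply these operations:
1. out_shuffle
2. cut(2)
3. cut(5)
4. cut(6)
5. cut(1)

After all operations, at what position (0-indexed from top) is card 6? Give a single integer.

After op 1 (out_shuffle): [4 2 10 0 8 6 1 5 7 9 3]
After op 2 (cut(2)): [10 0 8 6 1 5 7 9 3 4 2]
After op 3 (cut(5)): [5 7 9 3 4 2 10 0 8 6 1]
After op 4 (cut(6)): [10 0 8 6 1 5 7 9 3 4 2]
After op 5 (cut(1)): [0 8 6 1 5 7 9 3 4 2 10]
Card 6 is at position 2.

Answer: 2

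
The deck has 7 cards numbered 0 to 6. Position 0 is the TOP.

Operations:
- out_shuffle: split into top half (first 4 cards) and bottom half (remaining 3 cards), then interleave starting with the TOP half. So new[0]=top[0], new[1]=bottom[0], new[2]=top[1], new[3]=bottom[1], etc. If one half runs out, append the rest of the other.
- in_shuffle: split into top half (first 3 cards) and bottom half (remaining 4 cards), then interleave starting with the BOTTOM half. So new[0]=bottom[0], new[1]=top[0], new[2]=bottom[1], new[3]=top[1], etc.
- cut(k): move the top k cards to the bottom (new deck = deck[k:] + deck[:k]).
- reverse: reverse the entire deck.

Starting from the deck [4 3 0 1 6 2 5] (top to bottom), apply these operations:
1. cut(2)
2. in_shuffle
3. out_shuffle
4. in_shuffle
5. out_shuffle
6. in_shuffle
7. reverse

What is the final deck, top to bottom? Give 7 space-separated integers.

Answer: 4 2 1 3 5 6 0

Derivation:
After op 1 (cut(2)): [0 1 6 2 5 4 3]
After op 2 (in_shuffle): [2 0 5 1 4 6 3]
After op 3 (out_shuffle): [2 4 0 6 5 3 1]
After op 4 (in_shuffle): [6 2 5 4 3 0 1]
After op 5 (out_shuffle): [6 3 2 0 5 1 4]
After op 6 (in_shuffle): [0 6 5 3 1 2 4]
After op 7 (reverse): [4 2 1 3 5 6 0]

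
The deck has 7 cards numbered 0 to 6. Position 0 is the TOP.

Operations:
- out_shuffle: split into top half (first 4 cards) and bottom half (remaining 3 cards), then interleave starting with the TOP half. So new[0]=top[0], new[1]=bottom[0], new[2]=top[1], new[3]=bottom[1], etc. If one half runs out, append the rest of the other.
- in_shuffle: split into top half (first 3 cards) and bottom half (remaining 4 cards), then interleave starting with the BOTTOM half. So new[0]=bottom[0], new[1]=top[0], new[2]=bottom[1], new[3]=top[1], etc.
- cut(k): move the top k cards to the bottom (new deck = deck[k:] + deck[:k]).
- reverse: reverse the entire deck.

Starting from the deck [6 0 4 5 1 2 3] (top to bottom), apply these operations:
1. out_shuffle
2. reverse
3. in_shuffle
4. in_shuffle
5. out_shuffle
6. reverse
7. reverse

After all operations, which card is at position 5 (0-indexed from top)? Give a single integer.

After op 1 (out_shuffle): [6 1 0 2 4 3 5]
After op 2 (reverse): [5 3 4 2 0 1 6]
After op 3 (in_shuffle): [2 5 0 3 1 4 6]
After op 4 (in_shuffle): [3 2 1 5 4 0 6]
After op 5 (out_shuffle): [3 4 2 0 1 6 5]
After op 6 (reverse): [5 6 1 0 2 4 3]
After op 7 (reverse): [3 4 2 0 1 6 5]
Position 5: card 6.

Answer: 6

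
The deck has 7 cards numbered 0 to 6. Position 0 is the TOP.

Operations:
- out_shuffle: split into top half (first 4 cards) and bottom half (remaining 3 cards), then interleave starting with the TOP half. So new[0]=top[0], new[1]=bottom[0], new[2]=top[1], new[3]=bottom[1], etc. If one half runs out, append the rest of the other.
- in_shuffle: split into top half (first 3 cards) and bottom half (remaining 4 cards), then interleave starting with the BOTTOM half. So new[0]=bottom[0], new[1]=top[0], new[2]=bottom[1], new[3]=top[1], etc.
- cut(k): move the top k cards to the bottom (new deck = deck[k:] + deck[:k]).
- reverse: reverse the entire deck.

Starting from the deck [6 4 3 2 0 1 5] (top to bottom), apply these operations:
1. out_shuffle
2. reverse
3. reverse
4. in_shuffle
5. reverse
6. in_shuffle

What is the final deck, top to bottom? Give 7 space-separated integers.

After op 1 (out_shuffle): [6 0 4 1 3 5 2]
After op 2 (reverse): [2 5 3 1 4 0 6]
After op 3 (reverse): [6 0 4 1 3 5 2]
After op 4 (in_shuffle): [1 6 3 0 5 4 2]
After op 5 (reverse): [2 4 5 0 3 6 1]
After op 6 (in_shuffle): [0 2 3 4 6 5 1]

Answer: 0 2 3 4 6 5 1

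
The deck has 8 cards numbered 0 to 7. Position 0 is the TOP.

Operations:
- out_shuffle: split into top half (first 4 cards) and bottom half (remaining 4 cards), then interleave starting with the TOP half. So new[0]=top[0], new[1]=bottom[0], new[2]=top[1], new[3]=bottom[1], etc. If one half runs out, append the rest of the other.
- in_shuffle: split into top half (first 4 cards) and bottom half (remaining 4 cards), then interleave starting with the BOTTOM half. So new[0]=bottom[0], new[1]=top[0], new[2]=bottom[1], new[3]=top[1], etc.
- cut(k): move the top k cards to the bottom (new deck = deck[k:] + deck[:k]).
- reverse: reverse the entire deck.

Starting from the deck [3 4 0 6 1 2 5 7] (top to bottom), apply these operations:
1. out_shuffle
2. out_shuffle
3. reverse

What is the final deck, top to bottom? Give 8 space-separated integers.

After op 1 (out_shuffle): [3 1 4 2 0 5 6 7]
After op 2 (out_shuffle): [3 0 1 5 4 6 2 7]
After op 3 (reverse): [7 2 6 4 5 1 0 3]

Answer: 7 2 6 4 5 1 0 3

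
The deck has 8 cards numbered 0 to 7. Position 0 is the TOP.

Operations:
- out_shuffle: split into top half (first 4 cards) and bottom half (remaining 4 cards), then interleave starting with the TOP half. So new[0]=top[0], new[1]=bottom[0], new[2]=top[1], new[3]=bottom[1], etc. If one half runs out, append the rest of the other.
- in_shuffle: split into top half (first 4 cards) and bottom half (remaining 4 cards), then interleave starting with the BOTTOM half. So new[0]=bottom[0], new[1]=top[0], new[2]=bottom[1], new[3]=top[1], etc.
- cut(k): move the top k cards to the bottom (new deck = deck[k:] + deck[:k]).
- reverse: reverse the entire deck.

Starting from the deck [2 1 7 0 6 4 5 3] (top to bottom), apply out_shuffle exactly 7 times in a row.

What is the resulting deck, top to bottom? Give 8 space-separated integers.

Answer: 2 6 1 4 7 5 0 3

Derivation:
After op 1 (out_shuffle): [2 6 1 4 7 5 0 3]
After op 2 (out_shuffle): [2 7 6 5 1 0 4 3]
After op 3 (out_shuffle): [2 1 7 0 6 4 5 3]
After op 4 (out_shuffle): [2 6 1 4 7 5 0 3]
After op 5 (out_shuffle): [2 7 6 5 1 0 4 3]
After op 6 (out_shuffle): [2 1 7 0 6 4 5 3]
After op 7 (out_shuffle): [2 6 1 4 7 5 0 3]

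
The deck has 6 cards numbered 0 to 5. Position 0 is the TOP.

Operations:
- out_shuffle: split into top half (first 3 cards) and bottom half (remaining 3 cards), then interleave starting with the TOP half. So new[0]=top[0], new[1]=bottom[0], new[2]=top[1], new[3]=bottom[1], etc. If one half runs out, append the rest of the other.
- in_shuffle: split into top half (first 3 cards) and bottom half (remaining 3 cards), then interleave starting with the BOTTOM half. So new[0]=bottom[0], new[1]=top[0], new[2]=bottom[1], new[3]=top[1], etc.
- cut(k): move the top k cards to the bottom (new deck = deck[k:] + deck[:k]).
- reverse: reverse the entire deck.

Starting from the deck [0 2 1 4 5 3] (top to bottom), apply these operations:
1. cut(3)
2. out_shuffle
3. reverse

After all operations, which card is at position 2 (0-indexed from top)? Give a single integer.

After op 1 (cut(3)): [4 5 3 0 2 1]
After op 2 (out_shuffle): [4 0 5 2 3 1]
After op 3 (reverse): [1 3 2 5 0 4]
Position 2: card 2.

Answer: 2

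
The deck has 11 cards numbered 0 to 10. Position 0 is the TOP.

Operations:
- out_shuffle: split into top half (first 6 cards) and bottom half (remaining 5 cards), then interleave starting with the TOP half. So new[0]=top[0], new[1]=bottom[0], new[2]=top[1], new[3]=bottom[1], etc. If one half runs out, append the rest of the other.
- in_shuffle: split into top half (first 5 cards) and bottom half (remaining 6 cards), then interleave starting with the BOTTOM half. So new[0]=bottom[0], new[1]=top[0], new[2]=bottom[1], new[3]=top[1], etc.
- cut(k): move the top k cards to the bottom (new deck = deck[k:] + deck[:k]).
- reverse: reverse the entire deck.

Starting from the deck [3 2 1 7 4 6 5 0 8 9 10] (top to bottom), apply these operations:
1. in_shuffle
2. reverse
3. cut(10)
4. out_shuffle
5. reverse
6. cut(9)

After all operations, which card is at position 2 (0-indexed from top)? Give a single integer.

After op 1 (in_shuffle): [6 3 5 2 0 1 8 7 9 4 10]
After op 2 (reverse): [10 4 9 7 8 1 0 2 5 3 6]
After op 3 (cut(10)): [6 10 4 9 7 8 1 0 2 5 3]
After op 4 (out_shuffle): [6 1 10 0 4 2 9 5 7 3 8]
After op 5 (reverse): [8 3 7 5 9 2 4 0 10 1 6]
After op 6 (cut(9)): [1 6 8 3 7 5 9 2 4 0 10]
Position 2: card 8.

Answer: 8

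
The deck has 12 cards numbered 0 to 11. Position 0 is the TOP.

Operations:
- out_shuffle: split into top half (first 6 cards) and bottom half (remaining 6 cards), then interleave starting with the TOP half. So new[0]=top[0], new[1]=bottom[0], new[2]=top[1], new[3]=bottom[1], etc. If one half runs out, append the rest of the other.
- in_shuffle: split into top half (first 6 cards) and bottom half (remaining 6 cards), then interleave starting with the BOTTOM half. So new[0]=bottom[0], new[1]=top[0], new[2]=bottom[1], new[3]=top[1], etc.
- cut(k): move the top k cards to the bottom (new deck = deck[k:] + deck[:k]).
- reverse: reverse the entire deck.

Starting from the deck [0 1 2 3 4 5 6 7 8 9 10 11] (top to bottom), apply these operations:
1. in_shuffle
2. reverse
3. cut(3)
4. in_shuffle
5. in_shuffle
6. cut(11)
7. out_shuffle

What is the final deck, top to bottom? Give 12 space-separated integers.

Answer: 9 0 5 8 7 3 2 4 10 6 11 1

Derivation:
After op 1 (in_shuffle): [6 0 7 1 8 2 9 3 10 4 11 5]
After op 2 (reverse): [5 11 4 10 3 9 2 8 1 7 0 6]
After op 3 (cut(3)): [10 3 9 2 8 1 7 0 6 5 11 4]
After op 4 (in_shuffle): [7 10 0 3 6 9 5 2 11 8 4 1]
After op 5 (in_shuffle): [5 7 2 10 11 0 8 3 4 6 1 9]
After op 6 (cut(11)): [9 5 7 2 10 11 0 8 3 4 6 1]
After op 7 (out_shuffle): [9 0 5 8 7 3 2 4 10 6 11 1]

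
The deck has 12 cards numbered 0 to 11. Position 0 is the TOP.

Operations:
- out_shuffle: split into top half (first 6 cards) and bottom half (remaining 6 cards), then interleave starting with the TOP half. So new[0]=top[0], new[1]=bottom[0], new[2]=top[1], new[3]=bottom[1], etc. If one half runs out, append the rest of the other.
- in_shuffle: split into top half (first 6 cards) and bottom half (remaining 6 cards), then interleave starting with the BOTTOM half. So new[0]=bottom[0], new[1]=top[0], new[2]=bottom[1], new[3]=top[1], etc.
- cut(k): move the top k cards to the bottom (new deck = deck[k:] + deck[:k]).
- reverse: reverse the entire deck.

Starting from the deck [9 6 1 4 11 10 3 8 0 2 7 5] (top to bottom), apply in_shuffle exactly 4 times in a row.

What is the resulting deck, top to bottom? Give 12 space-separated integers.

Answer: 0 11 9 2 10 6 7 3 1 5 8 4

Derivation:
After op 1 (in_shuffle): [3 9 8 6 0 1 2 4 7 11 5 10]
After op 2 (in_shuffle): [2 3 4 9 7 8 11 6 5 0 10 1]
After op 3 (in_shuffle): [11 2 6 3 5 4 0 9 10 7 1 8]
After op 4 (in_shuffle): [0 11 9 2 10 6 7 3 1 5 8 4]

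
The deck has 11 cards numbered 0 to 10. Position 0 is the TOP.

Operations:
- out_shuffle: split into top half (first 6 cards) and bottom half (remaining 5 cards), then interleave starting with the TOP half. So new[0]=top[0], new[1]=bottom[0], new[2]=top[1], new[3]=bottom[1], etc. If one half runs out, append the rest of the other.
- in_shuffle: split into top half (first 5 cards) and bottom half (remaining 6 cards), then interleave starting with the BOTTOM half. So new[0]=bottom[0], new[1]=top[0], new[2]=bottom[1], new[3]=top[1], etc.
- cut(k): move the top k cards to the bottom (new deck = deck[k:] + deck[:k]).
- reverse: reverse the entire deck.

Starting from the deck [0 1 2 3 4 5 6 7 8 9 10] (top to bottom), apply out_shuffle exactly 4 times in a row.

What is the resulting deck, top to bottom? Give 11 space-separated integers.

Answer: 0 9 7 5 3 1 10 8 6 4 2

Derivation:
After op 1 (out_shuffle): [0 6 1 7 2 8 3 9 4 10 5]
After op 2 (out_shuffle): [0 3 6 9 1 4 7 10 2 5 8]
After op 3 (out_shuffle): [0 7 3 10 6 2 9 5 1 8 4]
After op 4 (out_shuffle): [0 9 7 5 3 1 10 8 6 4 2]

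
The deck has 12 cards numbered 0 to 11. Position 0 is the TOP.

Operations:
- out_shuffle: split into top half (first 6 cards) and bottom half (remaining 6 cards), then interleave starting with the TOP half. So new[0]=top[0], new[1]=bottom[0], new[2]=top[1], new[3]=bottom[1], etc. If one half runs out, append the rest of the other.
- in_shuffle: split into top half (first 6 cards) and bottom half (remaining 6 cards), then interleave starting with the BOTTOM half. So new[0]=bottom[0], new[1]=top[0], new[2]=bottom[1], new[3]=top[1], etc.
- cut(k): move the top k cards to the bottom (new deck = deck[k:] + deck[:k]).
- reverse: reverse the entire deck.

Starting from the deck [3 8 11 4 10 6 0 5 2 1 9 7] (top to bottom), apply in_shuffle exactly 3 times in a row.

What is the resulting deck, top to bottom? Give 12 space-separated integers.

Answer: 10 1 8 0 7 4 2 3 6 9 11 5

Derivation:
After op 1 (in_shuffle): [0 3 5 8 2 11 1 4 9 10 7 6]
After op 2 (in_shuffle): [1 0 4 3 9 5 10 8 7 2 6 11]
After op 3 (in_shuffle): [10 1 8 0 7 4 2 3 6 9 11 5]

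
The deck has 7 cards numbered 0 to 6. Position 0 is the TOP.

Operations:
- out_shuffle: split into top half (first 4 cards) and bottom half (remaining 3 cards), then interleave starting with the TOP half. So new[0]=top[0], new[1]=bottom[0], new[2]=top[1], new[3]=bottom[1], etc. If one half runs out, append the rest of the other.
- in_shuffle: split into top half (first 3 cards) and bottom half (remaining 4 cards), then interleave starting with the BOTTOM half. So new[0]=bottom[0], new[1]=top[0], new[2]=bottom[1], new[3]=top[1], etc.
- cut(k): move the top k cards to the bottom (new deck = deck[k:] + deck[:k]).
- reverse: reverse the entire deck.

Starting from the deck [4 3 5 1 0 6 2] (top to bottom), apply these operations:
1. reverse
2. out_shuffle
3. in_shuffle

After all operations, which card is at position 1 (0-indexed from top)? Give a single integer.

Answer: 2

Derivation:
After op 1 (reverse): [2 6 0 1 5 3 4]
After op 2 (out_shuffle): [2 5 6 3 0 4 1]
After op 3 (in_shuffle): [3 2 0 5 4 6 1]
Position 1: card 2.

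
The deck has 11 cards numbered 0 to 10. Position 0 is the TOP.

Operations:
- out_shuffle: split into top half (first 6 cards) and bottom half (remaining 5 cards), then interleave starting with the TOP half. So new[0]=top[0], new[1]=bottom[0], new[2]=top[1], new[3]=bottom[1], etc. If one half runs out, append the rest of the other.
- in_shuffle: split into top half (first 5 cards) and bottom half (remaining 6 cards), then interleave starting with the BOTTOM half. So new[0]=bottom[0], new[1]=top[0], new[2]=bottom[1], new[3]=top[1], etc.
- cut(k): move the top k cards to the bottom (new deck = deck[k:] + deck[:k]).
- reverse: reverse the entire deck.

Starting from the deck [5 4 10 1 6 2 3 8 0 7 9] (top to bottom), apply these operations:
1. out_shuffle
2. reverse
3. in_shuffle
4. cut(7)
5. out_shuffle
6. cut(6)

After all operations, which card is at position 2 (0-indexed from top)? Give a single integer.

After op 1 (out_shuffle): [5 3 4 8 10 0 1 7 6 9 2]
After op 2 (reverse): [2 9 6 7 1 0 10 8 4 3 5]
After op 3 (in_shuffle): [0 2 10 9 8 6 4 7 3 1 5]
After op 4 (cut(7)): [7 3 1 5 0 2 10 9 8 6 4]
After op 5 (out_shuffle): [7 10 3 9 1 8 5 6 0 4 2]
After op 6 (cut(6)): [5 6 0 4 2 7 10 3 9 1 8]
Position 2: card 0.

Answer: 0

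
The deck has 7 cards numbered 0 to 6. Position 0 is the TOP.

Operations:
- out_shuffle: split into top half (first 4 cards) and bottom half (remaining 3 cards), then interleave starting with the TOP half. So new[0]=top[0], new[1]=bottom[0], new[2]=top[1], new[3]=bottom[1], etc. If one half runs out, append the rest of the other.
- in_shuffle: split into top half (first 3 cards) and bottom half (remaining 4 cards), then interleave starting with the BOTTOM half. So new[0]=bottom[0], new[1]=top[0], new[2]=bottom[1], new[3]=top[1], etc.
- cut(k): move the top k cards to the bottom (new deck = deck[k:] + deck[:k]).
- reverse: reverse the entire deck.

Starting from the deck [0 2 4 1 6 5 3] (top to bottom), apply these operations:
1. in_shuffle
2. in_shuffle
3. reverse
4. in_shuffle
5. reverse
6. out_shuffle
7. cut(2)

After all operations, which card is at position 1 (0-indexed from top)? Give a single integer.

After op 1 (in_shuffle): [1 0 6 2 5 4 3]
After op 2 (in_shuffle): [2 1 5 0 4 6 3]
After op 3 (reverse): [3 6 4 0 5 1 2]
After op 4 (in_shuffle): [0 3 5 6 1 4 2]
After op 5 (reverse): [2 4 1 6 5 3 0]
After op 6 (out_shuffle): [2 5 4 3 1 0 6]
After op 7 (cut(2)): [4 3 1 0 6 2 5]
Position 1: card 3.

Answer: 3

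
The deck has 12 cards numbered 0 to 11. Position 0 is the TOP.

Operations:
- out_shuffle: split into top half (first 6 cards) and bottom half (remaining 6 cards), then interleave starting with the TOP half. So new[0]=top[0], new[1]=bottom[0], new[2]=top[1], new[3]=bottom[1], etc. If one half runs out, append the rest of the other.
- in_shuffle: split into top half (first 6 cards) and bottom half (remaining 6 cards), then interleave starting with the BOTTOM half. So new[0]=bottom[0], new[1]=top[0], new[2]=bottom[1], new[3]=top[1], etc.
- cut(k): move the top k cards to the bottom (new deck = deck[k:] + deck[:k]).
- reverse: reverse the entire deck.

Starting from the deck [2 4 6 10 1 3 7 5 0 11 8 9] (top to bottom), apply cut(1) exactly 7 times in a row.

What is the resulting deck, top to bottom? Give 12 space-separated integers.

Answer: 5 0 11 8 9 2 4 6 10 1 3 7

Derivation:
After op 1 (cut(1)): [4 6 10 1 3 7 5 0 11 8 9 2]
After op 2 (cut(1)): [6 10 1 3 7 5 0 11 8 9 2 4]
After op 3 (cut(1)): [10 1 3 7 5 0 11 8 9 2 4 6]
After op 4 (cut(1)): [1 3 7 5 0 11 8 9 2 4 6 10]
After op 5 (cut(1)): [3 7 5 0 11 8 9 2 4 6 10 1]
After op 6 (cut(1)): [7 5 0 11 8 9 2 4 6 10 1 3]
After op 7 (cut(1)): [5 0 11 8 9 2 4 6 10 1 3 7]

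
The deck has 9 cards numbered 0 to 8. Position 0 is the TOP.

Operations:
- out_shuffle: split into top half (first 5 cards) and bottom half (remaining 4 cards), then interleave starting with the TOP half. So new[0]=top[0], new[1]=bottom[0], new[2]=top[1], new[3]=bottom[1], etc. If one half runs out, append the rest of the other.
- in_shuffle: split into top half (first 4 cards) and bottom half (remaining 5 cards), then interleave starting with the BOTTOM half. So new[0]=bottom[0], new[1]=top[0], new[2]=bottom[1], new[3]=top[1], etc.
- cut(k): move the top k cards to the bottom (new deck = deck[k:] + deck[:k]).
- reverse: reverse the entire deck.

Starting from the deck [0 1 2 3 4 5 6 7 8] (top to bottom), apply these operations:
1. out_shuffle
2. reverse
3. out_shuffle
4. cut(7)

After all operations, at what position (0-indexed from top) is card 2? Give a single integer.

After op 1 (out_shuffle): [0 5 1 6 2 7 3 8 4]
After op 2 (reverse): [4 8 3 7 2 6 1 5 0]
After op 3 (out_shuffle): [4 6 8 1 3 5 7 0 2]
After op 4 (cut(7)): [0 2 4 6 8 1 3 5 7]
Card 2 is at position 1.

Answer: 1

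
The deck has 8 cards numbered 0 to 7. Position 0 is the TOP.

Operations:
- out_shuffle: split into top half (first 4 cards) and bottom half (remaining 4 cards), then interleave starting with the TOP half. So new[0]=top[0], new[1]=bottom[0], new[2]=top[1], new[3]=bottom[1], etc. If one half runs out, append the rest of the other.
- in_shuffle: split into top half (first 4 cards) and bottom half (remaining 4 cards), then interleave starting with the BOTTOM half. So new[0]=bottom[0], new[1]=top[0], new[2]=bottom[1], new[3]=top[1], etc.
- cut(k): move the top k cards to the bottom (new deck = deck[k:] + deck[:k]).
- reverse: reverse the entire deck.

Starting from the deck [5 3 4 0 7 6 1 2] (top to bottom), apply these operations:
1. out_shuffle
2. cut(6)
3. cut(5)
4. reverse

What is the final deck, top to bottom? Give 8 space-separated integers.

After op 1 (out_shuffle): [5 7 3 6 4 1 0 2]
After op 2 (cut(6)): [0 2 5 7 3 6 4 1]
After op 3 (cut(5)): [6 4 1 0 2 5 7 3]
After op 4 (reverse): [3 7 5 2 0 1 4 6]

Answer: 3 7 5 2 0 1 4 6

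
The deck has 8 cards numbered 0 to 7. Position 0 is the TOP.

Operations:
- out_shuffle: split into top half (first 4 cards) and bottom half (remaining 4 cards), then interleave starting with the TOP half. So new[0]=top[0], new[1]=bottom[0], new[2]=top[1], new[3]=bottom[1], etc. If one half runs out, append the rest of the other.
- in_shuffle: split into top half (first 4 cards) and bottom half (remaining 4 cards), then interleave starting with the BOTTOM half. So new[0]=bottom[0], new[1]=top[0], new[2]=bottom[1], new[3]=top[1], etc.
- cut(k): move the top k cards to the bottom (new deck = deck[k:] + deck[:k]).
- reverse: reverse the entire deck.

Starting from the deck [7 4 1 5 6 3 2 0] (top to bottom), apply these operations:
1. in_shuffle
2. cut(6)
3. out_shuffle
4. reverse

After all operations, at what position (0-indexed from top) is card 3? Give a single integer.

Answer: 6

Derivation:
After op 1 (in_shuffle): [6 7 3 4 2 1 0 5]
After op 2 (cut(6)): [0 5 6 7 3 4 2 1]
After op 3 (out_shuffle): [0 3 5 4 6 2 7 1]
After op 4 (reverse): [1 7 2 6 4 5 3 0]
Card 3 is at position 6.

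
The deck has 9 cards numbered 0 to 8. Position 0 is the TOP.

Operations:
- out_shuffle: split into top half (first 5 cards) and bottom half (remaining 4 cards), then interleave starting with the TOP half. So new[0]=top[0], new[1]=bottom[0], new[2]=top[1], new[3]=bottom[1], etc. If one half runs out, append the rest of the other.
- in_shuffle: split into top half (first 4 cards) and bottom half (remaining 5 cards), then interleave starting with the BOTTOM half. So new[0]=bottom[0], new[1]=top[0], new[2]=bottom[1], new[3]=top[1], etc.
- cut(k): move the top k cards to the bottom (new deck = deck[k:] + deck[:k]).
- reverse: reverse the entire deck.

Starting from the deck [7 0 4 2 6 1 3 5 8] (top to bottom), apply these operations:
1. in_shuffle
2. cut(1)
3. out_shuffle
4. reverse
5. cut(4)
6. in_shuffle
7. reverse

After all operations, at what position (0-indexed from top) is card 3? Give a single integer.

Answer: 2

Derivation:
After op 1 (in_shuffle): [6 7 1 0 3 4 5 2 8]
After op 2 (cut(1)): [7 1 0 3 4 5 2 8 6]
After op 3 (out_shuffle): [7 5 1 2 0 8 3 6 4]
After op 4 (reverse): [4 6 3 8 0 2 1 5 7]
After op 5 (cut(4)): [0 2 1 5 7 4 6 3 8]
After op 6 (in_shuffle): [7 0 4 2 6 1 3 5 8]
After op 7 (reverse): [8 5 3 1 6 2 4 0 7]
Card 3 is at position 2.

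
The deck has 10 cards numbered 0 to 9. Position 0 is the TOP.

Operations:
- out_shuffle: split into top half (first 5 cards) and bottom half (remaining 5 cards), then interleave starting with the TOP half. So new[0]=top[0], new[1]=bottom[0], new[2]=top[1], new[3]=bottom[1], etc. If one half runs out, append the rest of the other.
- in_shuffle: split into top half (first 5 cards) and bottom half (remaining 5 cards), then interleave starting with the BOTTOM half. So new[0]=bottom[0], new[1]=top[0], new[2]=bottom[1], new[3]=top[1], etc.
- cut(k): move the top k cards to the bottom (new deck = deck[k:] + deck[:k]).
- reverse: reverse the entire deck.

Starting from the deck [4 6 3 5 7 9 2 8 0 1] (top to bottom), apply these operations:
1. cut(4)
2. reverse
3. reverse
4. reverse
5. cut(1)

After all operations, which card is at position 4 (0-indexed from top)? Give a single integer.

Answer: 0

Derivation:
After op 1 (cut(4)): [7 9 2 8 0 1 4 6 3 5]
After op 2 (reverse): [5 3 6 4 1 0 8 2 9 7]
After op 3 (reverse): [7 9 2 8 0 1 4 6 3 5]
After op 4 (reverse): [5 3 6 4 1 0 8 2 9 7]
After op 5 (cut(1)): [3 6 4 1 0 8 2 9 7 5]
Position 4: card 0.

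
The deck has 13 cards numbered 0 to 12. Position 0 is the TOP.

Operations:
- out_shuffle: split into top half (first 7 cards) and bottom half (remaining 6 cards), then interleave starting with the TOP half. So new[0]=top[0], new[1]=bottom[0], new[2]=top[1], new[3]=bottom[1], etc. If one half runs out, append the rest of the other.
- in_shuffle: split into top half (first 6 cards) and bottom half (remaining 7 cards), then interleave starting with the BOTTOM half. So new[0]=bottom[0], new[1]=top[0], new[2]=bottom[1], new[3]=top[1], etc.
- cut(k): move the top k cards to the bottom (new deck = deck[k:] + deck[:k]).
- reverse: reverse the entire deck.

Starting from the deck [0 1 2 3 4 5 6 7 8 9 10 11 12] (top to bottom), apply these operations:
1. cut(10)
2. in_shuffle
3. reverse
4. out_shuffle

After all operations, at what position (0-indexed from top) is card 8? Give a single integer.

After op 1 (cut(10)): [10 11 12 0 1 2 3 4 5 6 7 8 9]
After op 2 (in_shuffle): [3 10 4 11 5 12 6 0 7 1 8 2 9]
After op 3 (reverse): [9 2 8 1 7 0 6 12 5 11 4 10 3]
After op 4 (out_shuffle): [9 12 2 5 8 11 1 4 7 10 0 3 6]
Card 8 is at position 4.

Answer: 4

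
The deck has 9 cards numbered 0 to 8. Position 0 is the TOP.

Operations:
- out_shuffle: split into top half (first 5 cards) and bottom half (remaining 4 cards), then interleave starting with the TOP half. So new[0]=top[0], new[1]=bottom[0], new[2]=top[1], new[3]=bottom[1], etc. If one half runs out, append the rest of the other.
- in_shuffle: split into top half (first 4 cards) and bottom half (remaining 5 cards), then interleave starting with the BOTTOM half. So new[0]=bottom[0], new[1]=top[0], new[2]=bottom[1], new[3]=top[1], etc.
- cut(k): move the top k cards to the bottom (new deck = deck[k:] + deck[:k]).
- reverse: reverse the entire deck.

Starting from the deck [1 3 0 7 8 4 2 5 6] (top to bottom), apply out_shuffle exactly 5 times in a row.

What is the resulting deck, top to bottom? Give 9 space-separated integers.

Answer: 1 0 8 2 6 3 7 4 5

Derivation:
After op 1 (out_shuffle): [1 4 3 2 0 5 7 6 8]
After op 2 (out_shuffle): [1 5 4 7 3 6 2 8 0]
After op 3 (out_shuffle): [1 6 5 2 4 8 7 0 3]
After op 4 (out_shuffle): [1 8 6 7 5 0 2 3 4]
After op 5 (out_shuffle): [1 0 8 2 6 3 7 4 5]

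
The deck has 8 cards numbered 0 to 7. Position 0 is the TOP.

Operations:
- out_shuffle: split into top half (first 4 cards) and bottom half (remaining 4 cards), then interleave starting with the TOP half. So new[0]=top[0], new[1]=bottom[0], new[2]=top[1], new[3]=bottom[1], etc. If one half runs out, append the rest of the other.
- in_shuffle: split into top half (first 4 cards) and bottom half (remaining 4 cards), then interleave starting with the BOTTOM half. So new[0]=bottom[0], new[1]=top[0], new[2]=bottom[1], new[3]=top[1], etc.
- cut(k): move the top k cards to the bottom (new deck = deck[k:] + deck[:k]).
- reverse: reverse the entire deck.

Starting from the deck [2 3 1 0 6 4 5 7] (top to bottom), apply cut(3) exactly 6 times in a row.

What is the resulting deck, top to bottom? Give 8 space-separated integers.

After op 1 (cut(3)): [0 6 4 5 7 2 3 1]
After op 2 (cut(3)): [5 7 2 3 1 0 6 4]
After op 3 (cut(3)): [3 1 0 6 4 5 7 2]
After op 4 (cut(3)): [6 4 5 7 2 3 1 0]
After op 5 (cut(3)): [7 2 3 1 0 6 4 5]
After op 6 (cut(3)): [1 0 6 4 5 7 2 3]

Answer: 1 0 6 4 5 7 2 3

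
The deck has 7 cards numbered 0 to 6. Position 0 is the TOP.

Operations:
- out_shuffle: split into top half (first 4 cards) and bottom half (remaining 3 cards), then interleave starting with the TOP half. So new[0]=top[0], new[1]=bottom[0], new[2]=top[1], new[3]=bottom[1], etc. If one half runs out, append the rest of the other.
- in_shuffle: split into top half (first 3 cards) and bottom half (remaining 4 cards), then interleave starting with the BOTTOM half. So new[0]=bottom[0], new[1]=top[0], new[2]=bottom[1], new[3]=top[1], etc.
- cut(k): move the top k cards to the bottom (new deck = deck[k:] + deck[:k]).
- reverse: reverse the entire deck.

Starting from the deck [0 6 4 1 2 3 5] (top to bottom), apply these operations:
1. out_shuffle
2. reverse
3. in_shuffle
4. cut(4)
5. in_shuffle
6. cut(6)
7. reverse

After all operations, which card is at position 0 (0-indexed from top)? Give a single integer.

After op 1 (out_shuffle): [0 2 6 3 4 5 1]
After op 2 (reverse): [1 5 4 3 6 2 0]
After op 3 (in_shuffle): [3 1 6 5 2 4 0]
After op 4 (cut(4)): [2 4 0 3 1 6 5]
After op 5 (in_shuffle): [3 2 1 4 6 0 5]
After op 6 (cut(6)): [5 3 2 1 4 6 0]
After op 7 (reverse): [0 6 4 1 2 3 5]
Position 0: card 0.

Answer: 0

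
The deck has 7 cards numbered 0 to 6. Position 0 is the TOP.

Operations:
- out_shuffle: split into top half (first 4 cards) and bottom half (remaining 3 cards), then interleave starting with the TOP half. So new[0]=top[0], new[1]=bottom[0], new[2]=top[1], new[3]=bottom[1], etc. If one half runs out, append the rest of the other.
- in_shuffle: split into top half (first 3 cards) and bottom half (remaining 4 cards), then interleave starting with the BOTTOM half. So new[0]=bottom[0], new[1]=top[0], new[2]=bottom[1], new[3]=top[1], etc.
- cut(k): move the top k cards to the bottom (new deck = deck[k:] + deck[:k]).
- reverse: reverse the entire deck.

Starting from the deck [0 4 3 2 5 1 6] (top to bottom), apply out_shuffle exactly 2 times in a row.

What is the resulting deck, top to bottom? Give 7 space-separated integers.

Answer: 0 3 5 6 4 2 1

Derivation:
After op 1 (out_shuffle): [0 5 4 1 3 6 2]
After op 2 (out_shuffle): [0 3 5 6 4 2 1]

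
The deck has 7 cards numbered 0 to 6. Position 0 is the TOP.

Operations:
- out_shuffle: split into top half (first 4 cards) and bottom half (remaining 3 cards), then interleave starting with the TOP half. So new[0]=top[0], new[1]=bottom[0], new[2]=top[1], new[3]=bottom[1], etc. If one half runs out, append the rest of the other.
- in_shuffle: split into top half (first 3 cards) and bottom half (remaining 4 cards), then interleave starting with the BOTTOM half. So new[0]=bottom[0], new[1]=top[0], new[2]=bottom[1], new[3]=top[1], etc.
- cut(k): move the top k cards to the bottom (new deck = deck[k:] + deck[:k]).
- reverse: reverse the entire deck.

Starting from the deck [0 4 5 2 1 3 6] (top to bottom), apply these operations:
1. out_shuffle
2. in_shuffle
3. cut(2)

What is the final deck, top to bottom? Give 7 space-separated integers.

Answer: 5 1 6 4 2 3 0

Derivation:
After op 1 (out_shuffle): [0 1 4 3 5 6 2]
After op 2 (in_shuffle): [3 0 5 1 6 4 2]
After op 3 (cut(2)): [5 1 6 4 2 3 0]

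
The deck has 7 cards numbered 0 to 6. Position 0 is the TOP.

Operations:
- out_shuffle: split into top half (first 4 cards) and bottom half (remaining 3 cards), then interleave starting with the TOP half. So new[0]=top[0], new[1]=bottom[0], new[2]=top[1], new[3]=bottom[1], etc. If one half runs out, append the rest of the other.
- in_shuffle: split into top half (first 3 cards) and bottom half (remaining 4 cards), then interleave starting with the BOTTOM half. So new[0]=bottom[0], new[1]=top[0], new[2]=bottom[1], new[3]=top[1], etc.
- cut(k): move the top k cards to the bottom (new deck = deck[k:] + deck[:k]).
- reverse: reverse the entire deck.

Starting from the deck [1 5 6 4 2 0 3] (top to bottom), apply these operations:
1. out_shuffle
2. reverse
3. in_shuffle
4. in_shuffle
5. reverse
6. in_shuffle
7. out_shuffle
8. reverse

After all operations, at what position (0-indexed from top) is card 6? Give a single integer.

After op 1 (out_shuffle): [1 2 5 0 6 3 4]
After op 2 (reverse): [4 3 6 0 5 2 1]
After op 3 (in_shuffle): [0 4 5 3 2 6 1]
After op 4 (in_shuffle): [3 0 2 4 6 5 1]
After op 5 (reverse): [1 5 6 4 2 0 3]
After op 6 (in_shuffle): [4 1 2 5 0 6 3]
After op 7 (out_shuffle): [4 0 1 6 2 3 5]
After op 8 (reverse): [5 3 2 6 1 0 4]
Card 6 is at position 3.

Answer: 3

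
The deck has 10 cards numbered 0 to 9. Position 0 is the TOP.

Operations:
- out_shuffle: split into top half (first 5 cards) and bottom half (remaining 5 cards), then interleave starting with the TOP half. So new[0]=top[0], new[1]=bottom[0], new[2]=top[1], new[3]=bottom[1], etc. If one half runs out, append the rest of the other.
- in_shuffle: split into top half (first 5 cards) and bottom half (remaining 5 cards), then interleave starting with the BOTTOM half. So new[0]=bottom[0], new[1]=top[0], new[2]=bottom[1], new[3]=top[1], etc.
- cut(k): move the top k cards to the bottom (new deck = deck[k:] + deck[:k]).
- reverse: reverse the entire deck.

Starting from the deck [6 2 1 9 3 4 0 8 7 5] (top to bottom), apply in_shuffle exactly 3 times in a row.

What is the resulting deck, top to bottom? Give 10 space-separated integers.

After op 1 (in_shuffle): [4 6 0 2 8 1 7 9 5 3]
After op 2 (in_shuffle): [1 4 7 6 9 0 5 2 3 8]
After op 3 (in_shuffle): [0 1 5 4 2 7 3 6 8 9]

Answer: 0 1 5 4 2 7 3 6 8 9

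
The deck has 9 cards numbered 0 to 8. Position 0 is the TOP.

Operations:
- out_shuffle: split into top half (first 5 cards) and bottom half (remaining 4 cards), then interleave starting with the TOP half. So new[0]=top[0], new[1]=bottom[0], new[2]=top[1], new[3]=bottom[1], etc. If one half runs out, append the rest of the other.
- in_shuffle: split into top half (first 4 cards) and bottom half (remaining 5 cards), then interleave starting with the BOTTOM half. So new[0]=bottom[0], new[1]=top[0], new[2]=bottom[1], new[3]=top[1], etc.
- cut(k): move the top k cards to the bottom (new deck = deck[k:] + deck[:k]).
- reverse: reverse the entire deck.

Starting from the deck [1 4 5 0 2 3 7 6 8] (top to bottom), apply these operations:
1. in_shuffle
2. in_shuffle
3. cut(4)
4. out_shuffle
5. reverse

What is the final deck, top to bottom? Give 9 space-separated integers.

Answer: 8 1 4 5 0 2 3 7 6

Derivation:
After op 1 (in_shuffle): [2 1 3 4 7 5 6 0 8]
After op 2 (in_shuffle): [7 2 5 1 6 3 0 4 8]
After op 3 (cut(4)): [6 3 0 4 8 7 2 5 1]
After op 4 (out_shuffle): [6 7 3 2 0 5 4 1 8]
After op 5 (reverse): [8 1 4 5 0 2 3 7 6]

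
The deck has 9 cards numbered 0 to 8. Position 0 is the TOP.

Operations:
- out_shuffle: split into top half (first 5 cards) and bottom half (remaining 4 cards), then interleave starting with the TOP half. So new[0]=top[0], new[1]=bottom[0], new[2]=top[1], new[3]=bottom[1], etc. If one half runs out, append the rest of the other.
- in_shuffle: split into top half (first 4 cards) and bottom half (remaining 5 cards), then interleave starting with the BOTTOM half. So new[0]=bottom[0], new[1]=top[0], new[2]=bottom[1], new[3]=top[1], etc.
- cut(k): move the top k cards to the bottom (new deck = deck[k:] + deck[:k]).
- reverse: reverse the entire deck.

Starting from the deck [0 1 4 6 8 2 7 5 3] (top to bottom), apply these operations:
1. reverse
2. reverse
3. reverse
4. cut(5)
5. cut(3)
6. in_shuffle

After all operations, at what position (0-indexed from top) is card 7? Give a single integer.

After op 1 (reverse): [3 5 7 2 8 6 4 1 0]
After op 2 (reverse): [0 1 4 6 8 2 7 5 3]
After op 3 (reverse): [3 5 7 2 8 6 4 1 0]
After op 4 (cut(5)): [6 4 1 0 3 5 7 2 8]
After op 5 (cut(3)): [0 3 5 7 2 8 6 4 1]
After op 6 (in_shuffle): [2 0 8 3 6 5 4 7 1]
Card 7 is at position 7.

Answer: 7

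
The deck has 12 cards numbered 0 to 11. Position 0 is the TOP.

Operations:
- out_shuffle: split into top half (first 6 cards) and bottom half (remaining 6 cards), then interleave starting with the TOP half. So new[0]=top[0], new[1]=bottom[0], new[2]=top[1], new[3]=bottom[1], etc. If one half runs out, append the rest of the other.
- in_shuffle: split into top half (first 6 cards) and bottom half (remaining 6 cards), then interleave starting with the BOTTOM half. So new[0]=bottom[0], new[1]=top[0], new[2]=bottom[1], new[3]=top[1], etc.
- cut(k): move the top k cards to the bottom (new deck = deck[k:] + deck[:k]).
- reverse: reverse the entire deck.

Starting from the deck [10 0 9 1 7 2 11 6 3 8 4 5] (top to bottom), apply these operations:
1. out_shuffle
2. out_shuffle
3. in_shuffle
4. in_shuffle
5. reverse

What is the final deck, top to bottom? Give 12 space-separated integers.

After op 1 (out_shuffle): [10 11 0 6 9 3 1 8 7 4 2 5]
After op 2 (out_shuffle): [10 1 11 8 0 7 6 4 9 2 3 5]
After op 3 (in_shuffle): [6 10 4 1 9 11 2 8 3 0 5 7]
After op 4 (in_shuffle): [2 6 8 10 3 4 0 1 5 9 7 11]
After op 5 (reverse): [11 7 9 5 1 0 4 3 10 8 6 2]

Answer: 11 7 9 5 1 0 4 3 10 8 6 2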